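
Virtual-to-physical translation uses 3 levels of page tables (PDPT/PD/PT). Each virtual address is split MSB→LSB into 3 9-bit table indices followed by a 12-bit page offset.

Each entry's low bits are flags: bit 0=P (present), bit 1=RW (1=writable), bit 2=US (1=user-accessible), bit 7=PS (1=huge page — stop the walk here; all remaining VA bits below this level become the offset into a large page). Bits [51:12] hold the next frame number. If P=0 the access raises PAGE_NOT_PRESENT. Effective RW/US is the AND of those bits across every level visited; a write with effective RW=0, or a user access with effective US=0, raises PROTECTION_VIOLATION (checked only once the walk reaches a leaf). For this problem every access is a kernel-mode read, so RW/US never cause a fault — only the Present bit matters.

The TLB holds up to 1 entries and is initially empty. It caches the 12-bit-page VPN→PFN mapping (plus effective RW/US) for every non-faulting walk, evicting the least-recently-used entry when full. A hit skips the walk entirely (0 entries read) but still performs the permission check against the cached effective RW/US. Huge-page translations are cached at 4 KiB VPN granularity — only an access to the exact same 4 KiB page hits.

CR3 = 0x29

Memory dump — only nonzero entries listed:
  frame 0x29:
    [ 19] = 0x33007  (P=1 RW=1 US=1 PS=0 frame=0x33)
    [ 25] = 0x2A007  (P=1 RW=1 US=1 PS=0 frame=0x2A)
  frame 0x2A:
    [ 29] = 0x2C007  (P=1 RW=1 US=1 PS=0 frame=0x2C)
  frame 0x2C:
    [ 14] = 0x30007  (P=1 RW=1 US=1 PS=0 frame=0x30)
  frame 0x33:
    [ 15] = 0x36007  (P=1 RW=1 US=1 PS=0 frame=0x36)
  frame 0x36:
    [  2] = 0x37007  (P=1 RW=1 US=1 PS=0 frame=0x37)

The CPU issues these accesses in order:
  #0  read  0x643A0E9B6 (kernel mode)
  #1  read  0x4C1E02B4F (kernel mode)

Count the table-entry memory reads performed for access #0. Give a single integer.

Trace:
#0 VA=0x643A0E9B6 (r,kernel):
  [0] read 0x29 idx=25: raw=0x2A007 flags P=1 W=1 U=1 S=0
  [1] read 0x2A idx=29: raw=0x2C007 flags P=1 W=1 U=1 S=0
  [2] read 0x2C idx=14: raw=0x30007 flags P=1 W=1 U=1 S=0
  → PA=0x309B6  (3 entries read)
#1 VA=0x4C1E02B4F (r,kernel):
  [0] read 0x29 idx=19: raw=0x33007 flags P=1 W=1 U=1 S=0
  [1] read 0x33 idx=15: raw=0x36007 flags P=1 W=1 U=1 S=0
  [2] read 0x36 idx=2: raw=0x37007 flags P=1 W=1 U=1 S=0
  → PA=0x37B4F  (3 entries read)

Entries read for #0: 3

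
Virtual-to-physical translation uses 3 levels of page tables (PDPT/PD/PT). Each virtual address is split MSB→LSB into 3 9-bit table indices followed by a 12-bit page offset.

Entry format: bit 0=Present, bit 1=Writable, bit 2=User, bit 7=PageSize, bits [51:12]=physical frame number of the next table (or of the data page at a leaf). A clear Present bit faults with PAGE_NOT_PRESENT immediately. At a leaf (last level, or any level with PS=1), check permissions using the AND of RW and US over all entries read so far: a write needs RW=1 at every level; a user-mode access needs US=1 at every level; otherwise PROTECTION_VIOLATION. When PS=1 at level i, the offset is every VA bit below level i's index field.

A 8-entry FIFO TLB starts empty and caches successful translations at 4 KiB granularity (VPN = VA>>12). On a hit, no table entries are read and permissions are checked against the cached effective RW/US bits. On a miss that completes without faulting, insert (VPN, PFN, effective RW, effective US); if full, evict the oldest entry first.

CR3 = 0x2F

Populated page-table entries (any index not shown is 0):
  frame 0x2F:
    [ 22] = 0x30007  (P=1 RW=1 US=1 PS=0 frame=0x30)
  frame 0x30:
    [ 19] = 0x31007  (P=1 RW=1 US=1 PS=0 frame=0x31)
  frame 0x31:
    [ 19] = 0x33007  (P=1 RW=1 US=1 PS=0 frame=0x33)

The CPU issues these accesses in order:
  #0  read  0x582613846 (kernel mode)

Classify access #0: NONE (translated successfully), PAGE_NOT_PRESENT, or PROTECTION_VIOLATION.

Walk each access:
#0 VA=0x582613846 (r,kernel):
  L0 @0x2F[22] → 0x30007  P=1,RW=1,US=1,PS=0
  L1 @0x30[19] → 0x31007  P=1,RW=1,US=1,PS=0
  L2 @0x31[19] → 0x33007  P=1,RW=1,US=1,PS=0
  ⇒ phys 0x33846  [3 reads]

Access #0 fault: NONE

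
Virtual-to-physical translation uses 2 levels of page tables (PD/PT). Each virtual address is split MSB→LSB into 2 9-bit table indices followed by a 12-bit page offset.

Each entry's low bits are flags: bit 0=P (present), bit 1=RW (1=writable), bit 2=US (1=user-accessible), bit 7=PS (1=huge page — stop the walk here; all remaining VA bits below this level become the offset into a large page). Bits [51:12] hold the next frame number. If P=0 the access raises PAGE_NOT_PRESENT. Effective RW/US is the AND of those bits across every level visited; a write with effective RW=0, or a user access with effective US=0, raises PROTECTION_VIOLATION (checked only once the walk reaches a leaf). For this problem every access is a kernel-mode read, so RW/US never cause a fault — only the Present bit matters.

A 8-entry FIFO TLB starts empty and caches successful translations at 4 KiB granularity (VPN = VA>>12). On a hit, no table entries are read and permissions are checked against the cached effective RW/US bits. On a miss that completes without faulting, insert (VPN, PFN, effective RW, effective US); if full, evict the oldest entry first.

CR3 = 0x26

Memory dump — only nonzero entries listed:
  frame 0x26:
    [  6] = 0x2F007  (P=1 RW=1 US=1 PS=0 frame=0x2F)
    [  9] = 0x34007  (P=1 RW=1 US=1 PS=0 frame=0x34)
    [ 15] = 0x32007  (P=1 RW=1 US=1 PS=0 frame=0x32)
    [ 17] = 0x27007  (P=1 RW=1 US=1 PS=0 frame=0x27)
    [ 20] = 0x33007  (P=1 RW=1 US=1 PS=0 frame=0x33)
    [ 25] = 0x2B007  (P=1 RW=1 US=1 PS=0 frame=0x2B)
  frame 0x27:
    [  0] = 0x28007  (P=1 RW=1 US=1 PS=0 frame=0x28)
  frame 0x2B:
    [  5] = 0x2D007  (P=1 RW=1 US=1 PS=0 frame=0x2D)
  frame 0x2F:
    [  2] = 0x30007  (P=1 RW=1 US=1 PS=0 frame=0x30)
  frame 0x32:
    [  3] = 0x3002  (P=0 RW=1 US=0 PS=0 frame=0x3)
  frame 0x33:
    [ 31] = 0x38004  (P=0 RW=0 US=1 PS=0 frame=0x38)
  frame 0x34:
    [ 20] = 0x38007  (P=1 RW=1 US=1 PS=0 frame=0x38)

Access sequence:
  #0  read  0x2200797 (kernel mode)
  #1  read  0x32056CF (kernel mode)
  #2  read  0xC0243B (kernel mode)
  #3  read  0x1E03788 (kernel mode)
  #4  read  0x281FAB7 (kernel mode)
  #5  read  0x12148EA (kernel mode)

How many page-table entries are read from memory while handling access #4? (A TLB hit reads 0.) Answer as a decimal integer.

Walk each access:
#0 VA=0x2200797 (r,kernel):
  lvl0: tbl 0x26, slot 17 ⇒ 0x27007 (P1/RW1/US1/PS0)
  lvl1: tbl 0x27, slot 0 ⇒ 0x28007 (P1/RW1/US1/PS0)
  ✓ 0x28797  — 2 lookups
#1 VA=0x32056CF (r,kernel):
  lvl0: tbl 0x26, slot 25 ⇒ 0x2B007 (P1/RW1/US1/PS0)
  lvl1: tbl 0x2B, slot 5 ⇒ 0x2D007 (P1/RW1/US1/PS0)
  ✓ 0x2D6CF  — 2 lookups
#2 VA=0xC0243B (r,kernel):
  lvl0: tbl 0x26, slot 6 ⇒ 0x2F007 (P1/RW1/US1/PS0)
  lvl1: tbl 0x2F, slot 2 ⇒ 0x30007 (P1/RW1/US1/PS0)
  ✓ 0x3043B  — 2 lookups
#3 VA=0x1E03788 (r,kernel):
  lvl0: tbl 0x26, slot 15 ⇒ 0x32007 (P1/RW1/US1/PS0)
  lvl1: tbl 0x32, slot 3 ⇒ 0x3002 (P0/RW1/US0/PS0)
  ⇒ fault: PAGE_NOT_PRESENT  — 2 lookups
#4 VA=0x281FAB7 (r,kernel):
  lvl0: tbl 0x26, slot 20 ⇒ 0x33007 (P1/RW1/US1/PS0)
  lvl1: tbl 0x33, slot 31 ⇒ 0x38004 (P0/RW0/US1/PS0)
  ⇒ fault: PAGE_NOT_PRESENT  — 2 lookups
#5 VA=0x12148EA (r,kernel):
  lvl0: tbl 0x26, slot 9 ⇒ 0x34007 (P1/RW1/US1/PS0)
  lvl1: tbl 0x34, slot 20 ⇒ 0x38007 (P1/RW1/US1/PS0)
  ✓ 0x388EA  — 2 lookups

Entries read for #4: 2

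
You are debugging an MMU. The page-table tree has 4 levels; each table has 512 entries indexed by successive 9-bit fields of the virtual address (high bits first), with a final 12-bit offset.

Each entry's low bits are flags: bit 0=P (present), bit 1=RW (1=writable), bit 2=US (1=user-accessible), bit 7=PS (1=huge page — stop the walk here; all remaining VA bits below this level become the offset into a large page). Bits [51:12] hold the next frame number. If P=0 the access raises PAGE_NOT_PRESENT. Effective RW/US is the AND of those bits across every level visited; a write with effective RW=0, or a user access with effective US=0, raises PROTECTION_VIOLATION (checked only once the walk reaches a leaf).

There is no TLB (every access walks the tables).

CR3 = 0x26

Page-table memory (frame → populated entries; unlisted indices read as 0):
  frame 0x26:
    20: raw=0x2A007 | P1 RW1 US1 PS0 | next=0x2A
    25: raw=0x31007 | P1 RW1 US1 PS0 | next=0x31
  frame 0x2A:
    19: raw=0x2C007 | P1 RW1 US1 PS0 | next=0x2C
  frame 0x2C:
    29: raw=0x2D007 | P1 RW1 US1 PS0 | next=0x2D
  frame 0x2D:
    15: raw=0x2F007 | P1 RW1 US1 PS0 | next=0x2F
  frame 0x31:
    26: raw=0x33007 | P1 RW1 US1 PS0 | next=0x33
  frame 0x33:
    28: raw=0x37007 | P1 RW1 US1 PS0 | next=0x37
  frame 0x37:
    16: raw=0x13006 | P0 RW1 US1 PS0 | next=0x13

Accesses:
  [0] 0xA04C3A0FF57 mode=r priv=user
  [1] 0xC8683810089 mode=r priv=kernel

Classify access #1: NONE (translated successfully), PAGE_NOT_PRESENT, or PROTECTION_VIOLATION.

Trace:
#0 VA=0xA04C3A0FF57 (r,user):
  [0] read 0x26 idx=20: raw=0x2A007 flags P=1 W=1 U=1 S=0
  [1] read 0x2A idx=19: raw=0x2C007 flags P=1 W=1 U=1 S=0
  [2] read 0x2C idx=29: raw=0x2D007 flags P=1 W=1 U=1 S=0
  [3] read 0x2D idx=15: raw=0x2F007 flags P=1 W=1 U=1 S=0
  → PA=0x2FF57  (4 entries read)
#1 VA=0xC8683810089 (r,kernel):
  [0] read 0x26 idx=25: raw=0x31007 flags P=1 W=1 U=1 S=0
  [1] read 0x31 idx=26: raw=0x33007 flags P=1 W=1 U=1 S=0
  [2] read 0x33 idx=28: raw=0x37007 flags P=1 W=1 U=1 S=0
  [3] read 0x37 idx=16: raw=0x13006 flags P=0 W=1 U=1 S=0
  ⇒ fault: PAGE_NOT_PRESENT  — 4 lookups

Access #1 fault: PAGE_NOT_PRESENT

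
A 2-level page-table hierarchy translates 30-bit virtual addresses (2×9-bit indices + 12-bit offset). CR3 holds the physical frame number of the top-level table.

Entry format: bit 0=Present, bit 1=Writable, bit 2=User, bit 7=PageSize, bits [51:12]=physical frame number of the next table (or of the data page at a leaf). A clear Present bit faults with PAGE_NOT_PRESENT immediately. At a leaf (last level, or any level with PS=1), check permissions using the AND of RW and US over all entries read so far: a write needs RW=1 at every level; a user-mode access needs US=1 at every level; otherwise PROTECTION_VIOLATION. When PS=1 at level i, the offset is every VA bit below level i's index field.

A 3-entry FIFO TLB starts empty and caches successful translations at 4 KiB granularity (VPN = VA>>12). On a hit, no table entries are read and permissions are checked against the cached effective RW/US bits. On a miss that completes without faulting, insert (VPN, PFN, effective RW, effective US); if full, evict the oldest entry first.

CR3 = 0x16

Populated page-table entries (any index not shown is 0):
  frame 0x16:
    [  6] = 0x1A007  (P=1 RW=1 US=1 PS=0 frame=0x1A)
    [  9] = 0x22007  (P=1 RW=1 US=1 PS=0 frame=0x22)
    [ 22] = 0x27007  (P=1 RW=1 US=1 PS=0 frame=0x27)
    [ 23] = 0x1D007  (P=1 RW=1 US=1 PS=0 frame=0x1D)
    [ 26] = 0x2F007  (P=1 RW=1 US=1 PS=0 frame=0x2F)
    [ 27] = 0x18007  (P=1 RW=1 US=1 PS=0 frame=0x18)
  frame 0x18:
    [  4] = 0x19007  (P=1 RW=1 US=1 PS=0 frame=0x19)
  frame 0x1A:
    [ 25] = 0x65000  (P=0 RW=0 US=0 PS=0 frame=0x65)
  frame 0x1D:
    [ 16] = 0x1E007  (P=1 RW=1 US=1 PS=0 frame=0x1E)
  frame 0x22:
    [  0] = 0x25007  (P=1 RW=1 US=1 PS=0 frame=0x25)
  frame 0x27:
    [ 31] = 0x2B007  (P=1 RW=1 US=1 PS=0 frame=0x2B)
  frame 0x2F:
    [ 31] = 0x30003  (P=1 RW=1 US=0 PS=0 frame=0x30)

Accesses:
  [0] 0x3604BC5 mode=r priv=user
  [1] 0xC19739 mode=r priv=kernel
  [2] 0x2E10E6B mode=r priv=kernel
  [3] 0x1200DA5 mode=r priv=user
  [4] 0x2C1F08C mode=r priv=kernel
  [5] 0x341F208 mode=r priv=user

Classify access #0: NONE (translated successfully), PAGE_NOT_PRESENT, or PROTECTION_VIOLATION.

Walk each access:
#0 VA=0x3604BC5 (r,user):
  [0] read 0x16 idx=27: raw=0x18007 flags P=1 W=1 U=1 S=0
  [1] read 0x18 idx=4: raw=0x19007 flags P=1 W=1 U=1 S=0
  ⇒ phys 0x19BC5  [2 reads]
#1 VA=0xC19739 (r,kernel):
  [0] read 0x16 idx=6: raw=0x1A007 flags P=1 W=1 U=1 S=0
  [1] read 0x1A idx=25: raw=0x65000 flags P=0 W=0 U=0 S=0
  ✗ PAGE_NOT_PRESENT  [2 reads]
#2 VA=0x2E10E6B (r,kernel):
  [0] read 0x16 idx=23: raw=0x1D007 flags P=1 W=1 U=1 S=0
  [1] read 0x1D idx=16: raw=0x1E007 flags P=1 W=1 U=1 S=0
  ⇒ phys 0x1EE6B  [2 reads]
#3 VA=0x1200DA5 (r,user):
  [0] read 0x16 idx=9: raw=0x22007 flags P=1 W=1 U=1 S=0
  [1] read 0x22 idx=0: raw=0x25007 flags P=1 W=1 U=1 S=0
  ⇒ phys 0x25DA5  [2 reads]
#4 VA=0x2C1F08C (r,kernel):
  [0] read 0x16 idx=22: raw=0x27007 flags P=1 W=1 U=1 S=0
  [1] read 0x27 idx=31: raw=0x2B007 flags P=1 W=1 U=1 S=0
  ⇒ phys 0x2B08C  [2 reads]
#5 VA=0x341F208 (r,user):
  [0] read 0x16 idx=26: raw=0x2F007 flags P=1 W=1 U=1 S=0
  [1] read 0x2F idx=31: raw=0x30003 flags P=1 W=1 U=0 S=0
  ✗ PROTECTION_VIOLATION  [2 reads]

Access #0 fault: NONE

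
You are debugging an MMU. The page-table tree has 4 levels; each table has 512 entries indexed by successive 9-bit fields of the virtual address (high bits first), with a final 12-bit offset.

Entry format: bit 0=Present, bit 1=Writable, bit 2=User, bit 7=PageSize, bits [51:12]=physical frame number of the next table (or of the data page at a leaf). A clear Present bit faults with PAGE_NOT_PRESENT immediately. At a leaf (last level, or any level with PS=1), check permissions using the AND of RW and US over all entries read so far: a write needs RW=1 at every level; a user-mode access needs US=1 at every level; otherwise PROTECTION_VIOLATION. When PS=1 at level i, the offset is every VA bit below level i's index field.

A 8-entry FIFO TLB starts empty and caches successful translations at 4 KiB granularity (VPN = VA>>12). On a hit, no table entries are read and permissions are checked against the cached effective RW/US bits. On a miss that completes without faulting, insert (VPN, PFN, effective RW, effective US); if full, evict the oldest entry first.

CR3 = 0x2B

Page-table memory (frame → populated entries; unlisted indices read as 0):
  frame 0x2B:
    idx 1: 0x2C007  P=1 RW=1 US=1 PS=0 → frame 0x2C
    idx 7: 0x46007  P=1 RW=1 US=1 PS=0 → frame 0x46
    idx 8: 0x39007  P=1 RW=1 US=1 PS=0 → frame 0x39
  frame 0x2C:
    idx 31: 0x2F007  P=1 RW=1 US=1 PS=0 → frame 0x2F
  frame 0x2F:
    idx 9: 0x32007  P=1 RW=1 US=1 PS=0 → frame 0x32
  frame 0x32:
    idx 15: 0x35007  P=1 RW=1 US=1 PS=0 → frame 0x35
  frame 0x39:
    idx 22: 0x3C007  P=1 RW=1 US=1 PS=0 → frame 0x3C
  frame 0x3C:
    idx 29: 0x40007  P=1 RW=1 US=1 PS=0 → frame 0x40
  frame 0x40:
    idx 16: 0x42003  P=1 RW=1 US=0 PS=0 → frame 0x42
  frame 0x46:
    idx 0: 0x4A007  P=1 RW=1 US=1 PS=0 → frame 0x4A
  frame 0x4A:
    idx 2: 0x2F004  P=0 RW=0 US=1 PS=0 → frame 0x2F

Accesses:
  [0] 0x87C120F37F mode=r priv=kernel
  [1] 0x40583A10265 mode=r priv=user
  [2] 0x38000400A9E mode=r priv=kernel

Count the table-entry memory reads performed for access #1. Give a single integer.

Per-access translation:
#0 VA=0x87C120F37F (r,kernel):
  L0 @0x2B[1] → 0x2C007  P=1,RW=1,US=1,PS=0
  L1 @0x2C[31] → 0x2F007  P=1,RW=1,US=1,PS=0
  L2 @0x2F[9] → 0x32007  P=1,RW=1,US=1,PS=0
  L3 @0x32[15] → 0x35007  P=1,RW=1,US=1,PS=0
  → PA=0x3537F  (4 entries read)
#1 VA=0x40583A10265 (r,user):
  L0 @0x2B[8] → 0x39007  P=1,RW=1,US=1,PS=0
  L1 @0x39[22] → 0x3C007  P=1,RW=1,US=1,PS=0
  L2 @0x3C[29] → 0x40007  P=1,RW=1,US=1,PS=0
  L3 @0x40[16] → 0x42003  P=1,RW=1,US=0,PS=0
  ⇒ fault: PROTECTION_VIOLATION  — 4 lookups
#2 VA=0x38000400A9E (r,kernel):
  L0 @0x2B[7] → 0x46007  P=1,RW=1,US=1,PS=0
  L1 @0x46[0] → 0x4A007  P=1,RW=1,US=1,PS=0
  L2 @0x4A[2] → 0x2F004  P=0,RW=0,US=1,PS=0
  ⇒ fault: PAGE_NOT_PRESENT  — 3 lookups

Entries read for #1: 4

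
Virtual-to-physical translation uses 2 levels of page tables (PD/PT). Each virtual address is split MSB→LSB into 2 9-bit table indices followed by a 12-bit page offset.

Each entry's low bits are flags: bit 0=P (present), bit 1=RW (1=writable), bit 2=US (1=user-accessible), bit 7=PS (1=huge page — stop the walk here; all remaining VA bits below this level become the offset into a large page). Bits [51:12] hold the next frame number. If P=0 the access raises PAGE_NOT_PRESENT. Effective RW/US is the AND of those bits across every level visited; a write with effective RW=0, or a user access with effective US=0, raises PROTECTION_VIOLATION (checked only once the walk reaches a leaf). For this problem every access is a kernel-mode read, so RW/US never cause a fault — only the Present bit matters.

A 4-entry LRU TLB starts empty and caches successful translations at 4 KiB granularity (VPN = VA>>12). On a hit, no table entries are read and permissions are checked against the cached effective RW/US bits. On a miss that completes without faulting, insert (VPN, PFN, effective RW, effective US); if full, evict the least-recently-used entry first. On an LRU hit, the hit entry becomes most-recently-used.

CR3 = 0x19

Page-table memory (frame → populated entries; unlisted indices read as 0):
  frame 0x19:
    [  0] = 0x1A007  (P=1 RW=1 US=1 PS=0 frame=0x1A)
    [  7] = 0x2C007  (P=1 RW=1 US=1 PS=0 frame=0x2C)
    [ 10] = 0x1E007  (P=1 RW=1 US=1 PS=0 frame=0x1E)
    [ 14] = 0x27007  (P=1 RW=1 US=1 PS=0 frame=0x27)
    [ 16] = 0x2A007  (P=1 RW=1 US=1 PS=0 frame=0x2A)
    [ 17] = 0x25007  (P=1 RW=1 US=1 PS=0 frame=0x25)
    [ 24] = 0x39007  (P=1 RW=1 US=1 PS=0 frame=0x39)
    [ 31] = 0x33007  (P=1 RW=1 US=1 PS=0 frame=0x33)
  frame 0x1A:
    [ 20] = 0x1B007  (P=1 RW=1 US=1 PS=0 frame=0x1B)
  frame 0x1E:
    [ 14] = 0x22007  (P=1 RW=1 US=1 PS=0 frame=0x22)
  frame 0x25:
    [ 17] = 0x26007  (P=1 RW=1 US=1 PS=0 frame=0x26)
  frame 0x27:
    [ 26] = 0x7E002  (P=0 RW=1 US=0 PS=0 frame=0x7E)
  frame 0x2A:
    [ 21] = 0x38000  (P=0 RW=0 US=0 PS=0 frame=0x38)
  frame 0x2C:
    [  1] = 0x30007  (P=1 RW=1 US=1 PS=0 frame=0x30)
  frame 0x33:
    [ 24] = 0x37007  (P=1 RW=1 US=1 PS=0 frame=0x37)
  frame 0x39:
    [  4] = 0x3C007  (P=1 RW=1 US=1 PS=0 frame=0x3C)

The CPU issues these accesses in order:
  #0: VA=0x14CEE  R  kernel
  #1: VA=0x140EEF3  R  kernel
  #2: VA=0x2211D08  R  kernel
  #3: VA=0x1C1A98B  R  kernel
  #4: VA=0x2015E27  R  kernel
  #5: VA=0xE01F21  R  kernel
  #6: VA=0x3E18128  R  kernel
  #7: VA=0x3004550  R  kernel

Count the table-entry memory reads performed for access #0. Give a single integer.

Trace:
#0 VA=0x14CEE (r,kernel):
  L0 @0x19[0] → 0x1A007  P=1,RW=1,US=1,PS=0
  L1 @0x1A[20] → 0x1B007  P=1,RW=1,US=1,PS=0
  → PA=0x1BCEE  (2 entries read)
#1 VA=0x140EEF3 (r,kernel):
  L0 @0x19[10] → 0x1E007  P=1,RW=1,US=1,PS=0
  L1 @0x1E[14] → 0x22007  P=1,RW=1,US=1,PS=0
  → PA=0x22EF3  (2 entries read)
#2 VA=0x2211D08 (r,kernel):
  L0 @0x19[17] → 0x25007  P=1,RW=1,US=1,PS=0
  L1 @0x25[17] → 0x26007  P=1,RW=1,US=1,PS=0
  → PA=0x26D08  (2 entries read)
#3 VA=0x1C1A98B (r,kernel):
  L0 @0x19[14] → 0x27007  P=1,RW=1,US=1,PS=0
  L1 @0x27[26] → 0x7E002  P=0,RW=1,US=0,PS=0
  → PAGE_NOT_PRESENT  (2 entries read)
#4 VA=0x2015E27 (r,kernel):
  L0 @0x19[16] → 0x2A007  P=1,RW=1,US=1,PS=0
  L1 @0x2A[21] → 0x38000  P=0,RW=0,US=0,PS=0
  → PAGE_NOT_PRESENT  (2 entries read)
#5 VA=0xE01F21 (r,kernel):
  L0 @0x19[7] → 0x2C007  P=1,RW=1,US=1,PS=0
  L1 @0x2C[1] → 0x30007  P=1,RW=1,US=1,PS=0
  → PA=0x30F21  (2 entries read)
#6 VA=0x3E18128 (r,kernel):
  L0 @0x19[31] → 0x33007  P=1,RW=1,US=1,PS=0
  L1 @0x33[24] → 0x37007  P=1,RW=1,US=1,PS=0
  → PA=0x37128  (2 entries read)
#7 VA=0x3004550 (r,kernel):
  L0 @0x19[24] → 0x39007  P=1,RW=1,US=1,PS=0
  L1 @0x39[4] → 0x3C007  P=1,RW=1,US=1,PS=0
  → PA=0x3C550  (2 entries read)

Entries read for #0: 2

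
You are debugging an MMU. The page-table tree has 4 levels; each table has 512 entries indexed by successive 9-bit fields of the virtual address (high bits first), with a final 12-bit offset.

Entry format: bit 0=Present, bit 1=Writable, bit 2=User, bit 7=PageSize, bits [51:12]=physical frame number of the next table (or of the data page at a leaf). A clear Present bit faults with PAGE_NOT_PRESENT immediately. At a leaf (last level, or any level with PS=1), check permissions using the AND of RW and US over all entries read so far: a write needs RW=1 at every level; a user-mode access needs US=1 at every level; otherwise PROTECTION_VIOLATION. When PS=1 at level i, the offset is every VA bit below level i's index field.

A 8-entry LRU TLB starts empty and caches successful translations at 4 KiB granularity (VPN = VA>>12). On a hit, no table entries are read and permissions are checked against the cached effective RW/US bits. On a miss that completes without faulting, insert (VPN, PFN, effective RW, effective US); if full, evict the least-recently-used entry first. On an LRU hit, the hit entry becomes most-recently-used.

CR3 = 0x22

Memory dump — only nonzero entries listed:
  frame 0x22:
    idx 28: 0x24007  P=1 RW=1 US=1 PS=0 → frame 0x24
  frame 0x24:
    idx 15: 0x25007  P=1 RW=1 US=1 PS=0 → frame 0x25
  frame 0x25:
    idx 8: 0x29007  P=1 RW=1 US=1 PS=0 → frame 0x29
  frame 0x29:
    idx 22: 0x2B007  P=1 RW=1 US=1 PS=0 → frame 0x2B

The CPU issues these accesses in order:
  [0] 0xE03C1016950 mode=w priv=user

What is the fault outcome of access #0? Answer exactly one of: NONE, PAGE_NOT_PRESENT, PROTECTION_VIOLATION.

Per-access translation:
#0 VA=0xE03C1016950 (w,user):
  lvl0: tbl 0x22, slot 28 ⇒ 0x24007 (P1/RW1/US1/PS0)
  lvl1: tbl 0x24, slot 15 ⇒ 0x25007 (P1/RW1/US1/PS0)
  lvl2: tbl 0x25, slot 8 ⇒ 0x29007 (P1/RW1/US1/PS0)
  lvl3: tbl 0x29, slot 22 ⇒ 0x2B007 (P1/RW1/US1/PS0)
  ⇒ phys 0x2B950  [4 reads]

Access #0 fault: NONE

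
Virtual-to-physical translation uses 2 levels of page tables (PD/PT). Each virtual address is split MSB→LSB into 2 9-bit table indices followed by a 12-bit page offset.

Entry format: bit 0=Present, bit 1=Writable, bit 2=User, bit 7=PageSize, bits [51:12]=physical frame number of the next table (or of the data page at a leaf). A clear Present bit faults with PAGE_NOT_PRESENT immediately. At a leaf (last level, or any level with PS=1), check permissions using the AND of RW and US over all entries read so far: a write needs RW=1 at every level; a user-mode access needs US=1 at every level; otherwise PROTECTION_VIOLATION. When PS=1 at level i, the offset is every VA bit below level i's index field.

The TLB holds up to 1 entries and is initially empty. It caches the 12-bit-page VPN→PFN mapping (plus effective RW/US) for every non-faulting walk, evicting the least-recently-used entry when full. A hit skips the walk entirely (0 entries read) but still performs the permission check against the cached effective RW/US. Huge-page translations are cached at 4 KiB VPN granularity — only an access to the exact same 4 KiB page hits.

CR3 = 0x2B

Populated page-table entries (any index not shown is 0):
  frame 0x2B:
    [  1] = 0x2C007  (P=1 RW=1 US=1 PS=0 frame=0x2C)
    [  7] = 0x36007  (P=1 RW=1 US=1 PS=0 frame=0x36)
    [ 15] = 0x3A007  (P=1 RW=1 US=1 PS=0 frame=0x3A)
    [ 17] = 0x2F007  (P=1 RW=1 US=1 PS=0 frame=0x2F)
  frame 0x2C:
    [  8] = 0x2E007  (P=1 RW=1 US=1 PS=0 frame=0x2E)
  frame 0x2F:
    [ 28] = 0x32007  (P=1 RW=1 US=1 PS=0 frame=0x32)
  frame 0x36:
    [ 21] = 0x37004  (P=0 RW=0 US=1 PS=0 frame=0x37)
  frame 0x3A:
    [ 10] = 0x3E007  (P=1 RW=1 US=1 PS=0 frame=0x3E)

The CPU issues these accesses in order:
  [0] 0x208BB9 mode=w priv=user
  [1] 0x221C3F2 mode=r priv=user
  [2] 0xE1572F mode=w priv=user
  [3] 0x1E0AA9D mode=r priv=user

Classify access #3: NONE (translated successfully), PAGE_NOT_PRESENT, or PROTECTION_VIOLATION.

Trace:
#0 VA=0x208BB9 (w,user):
  L0: frame=0x2B idx=1 entry=0x2C007 [P=1 RW=1 US=1 PS=0]
  L1: frame=0x2C idx=8 entry=0x2E007 [P=1 RW=1 US=1 PS=0]
  ✓ 0x2EBB9  — 2 lookups
#1 VA=0x221C3F2 (r,user):
  L0: frame=0x2B idx=17 entry=0x2F007 [P=1 RW=1 US=1 PS=0]
  L1: frame=0x2F idx=28 entry=0x32007 [P=1 RW=1 US=1 PS=0]
  ✓ 0x323F2  — 2 lookups
#2 VA=0xE1572F (w,user):
  L0: frame=0x2B idx=7 entry=0x36007 [P=1 RW=1 US=1 PS=0]
  L1: frame=0x36 idx=21 entry=0x37004 [P=0 RW=0 US=1 PS=0]
  ⇒ fault: PAGE_NOT_PRESENT  — 2 lookups
#3 VA=0x1E0AA9D (r,user):
  L0: frame=0x2B idx=15 entry=0x3A007 [P=1 RW=1 US=1 PS=0]
  L1: frame=0x3A idx=10 entry=0x3E007 [P=1 RW=1 US=1 PS=0]
  ✓ 0x3EA9D  — 2 lookups

Access #3 fault: NONE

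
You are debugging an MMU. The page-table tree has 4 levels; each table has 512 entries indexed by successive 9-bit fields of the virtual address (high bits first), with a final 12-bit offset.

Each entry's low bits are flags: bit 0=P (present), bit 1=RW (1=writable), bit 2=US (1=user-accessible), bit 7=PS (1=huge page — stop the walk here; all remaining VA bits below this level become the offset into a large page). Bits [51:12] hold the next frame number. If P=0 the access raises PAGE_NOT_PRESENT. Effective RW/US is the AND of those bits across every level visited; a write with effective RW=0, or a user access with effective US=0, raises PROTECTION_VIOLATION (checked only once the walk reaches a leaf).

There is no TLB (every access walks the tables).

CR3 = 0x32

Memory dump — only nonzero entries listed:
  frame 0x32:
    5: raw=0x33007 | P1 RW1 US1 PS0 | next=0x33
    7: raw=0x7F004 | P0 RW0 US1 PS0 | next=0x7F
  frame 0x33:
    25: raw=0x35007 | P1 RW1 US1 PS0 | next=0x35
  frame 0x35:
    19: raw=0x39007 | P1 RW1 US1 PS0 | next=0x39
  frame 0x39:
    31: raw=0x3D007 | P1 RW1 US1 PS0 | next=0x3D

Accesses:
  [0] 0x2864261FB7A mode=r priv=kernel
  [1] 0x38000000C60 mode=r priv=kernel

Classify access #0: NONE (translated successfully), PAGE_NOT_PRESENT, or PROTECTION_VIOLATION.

Walk each access:
#0 VA=0x2864261FB7A (r,kernel):
  [0] read 0x32 idx=5: raw=0x33007 flags P=1 W=1 U=1 S=0
  [1] read 0x33 idx=25: raw=0x35007 flags P=1 W=1 U=1 S=0
  [2] read 0x35 idx=19: raw=0x39007 flags P=1 W=1 U=1 S=0
  [3] read 0x39 idx=31: raw=0x3D007 flags P=1 W=1 U=1 S=0
  ✓ 0x3DB7A  — 4 lookups
#1 VA=0x38000000C60 (r,kernel):
  [0] read 0x32 idx=7: raw=0x7F004 flags P=0 W=0 U=1 S=0
  ✗ PAGE_NOT_PRESENT  [1 reads]

Access #0 fault: NONE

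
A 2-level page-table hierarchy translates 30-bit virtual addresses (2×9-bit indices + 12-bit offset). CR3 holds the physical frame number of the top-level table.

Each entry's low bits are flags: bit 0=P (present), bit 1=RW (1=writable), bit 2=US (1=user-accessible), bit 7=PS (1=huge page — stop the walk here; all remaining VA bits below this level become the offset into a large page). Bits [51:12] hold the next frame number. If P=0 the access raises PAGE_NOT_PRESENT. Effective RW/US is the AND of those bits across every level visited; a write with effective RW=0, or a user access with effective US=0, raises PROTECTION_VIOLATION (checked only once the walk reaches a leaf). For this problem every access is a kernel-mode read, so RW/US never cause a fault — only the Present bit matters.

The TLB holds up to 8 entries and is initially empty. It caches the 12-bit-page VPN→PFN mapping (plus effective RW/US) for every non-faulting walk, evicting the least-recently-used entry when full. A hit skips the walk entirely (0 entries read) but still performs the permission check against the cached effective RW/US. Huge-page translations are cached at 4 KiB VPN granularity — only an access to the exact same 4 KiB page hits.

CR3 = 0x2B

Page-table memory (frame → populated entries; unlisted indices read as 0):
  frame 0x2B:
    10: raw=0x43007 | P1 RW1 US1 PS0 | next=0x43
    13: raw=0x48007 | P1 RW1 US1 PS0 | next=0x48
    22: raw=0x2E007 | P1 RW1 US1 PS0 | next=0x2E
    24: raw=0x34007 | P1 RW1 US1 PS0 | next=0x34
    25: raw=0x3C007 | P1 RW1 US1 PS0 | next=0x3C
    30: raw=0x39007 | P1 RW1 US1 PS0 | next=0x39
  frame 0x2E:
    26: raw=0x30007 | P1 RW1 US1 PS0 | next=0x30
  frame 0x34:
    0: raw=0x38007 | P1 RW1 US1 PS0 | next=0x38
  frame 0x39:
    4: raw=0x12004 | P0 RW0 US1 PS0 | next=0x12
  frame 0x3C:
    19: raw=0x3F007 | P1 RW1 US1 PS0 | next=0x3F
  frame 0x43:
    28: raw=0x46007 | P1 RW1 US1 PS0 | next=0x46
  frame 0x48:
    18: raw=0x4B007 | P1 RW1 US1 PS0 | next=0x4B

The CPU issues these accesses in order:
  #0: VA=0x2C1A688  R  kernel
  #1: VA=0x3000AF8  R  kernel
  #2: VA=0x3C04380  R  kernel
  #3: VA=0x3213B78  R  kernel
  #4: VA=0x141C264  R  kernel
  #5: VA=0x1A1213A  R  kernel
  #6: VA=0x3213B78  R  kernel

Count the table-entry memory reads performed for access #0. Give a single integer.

Per-access translation:
#0 VA=0x2C1A688 (r,kernel):
  L0 @0x2B[22] → 0x2E007  P=1,RW=1,US=1,PS=0
  L1 @0x2E[26] → 0x30007  P=1,RW=1,US=1,PS=0
  ⇒ phys 0x30688  [2 reads]
#1 VA=0x3000AF8 (r,kernel):
  L0 @0x2B[24] → 0x34007  P=1,RW=1,US=1,PS=0
  L1 @0x34[0] → 0x38007  P=1,RW=1,US=1,PS=0
  ⇒ phys 0x38AF8  [2 reads]
#2 VA=0x3C04380 (r,kernel):
  L0 @0x2B[30] → 0x39007  P=1,RW=1,US=1,PS=0
  L1 @0x39[4] → 0x12004  P=0,RW=0,US=1,PS=0
  ⇒ fault: PAGE_NOT_PRESENT  — 2 lookups
#3 VA=0x3213B78 (r,kernel):
  L0 @0x2B[25] → 0x3C007  P=1,RW=1,US=1,PS=0
  L1 @0x3C[19] → 0x3F007  P=1,RW=1,US=1,PS=0
  ⇒ phys 0x3FB78  [2 reads]
#4 VA=0x141C264 (r,kernel):
  L0 @0x2B[10] → 0x43007  P=1,RW=1,US=1,PS=0
  L1 @0x43[28] → 0x46007  P=1,RW=1,US=1,PS=0
  ⇒ phys 0x46264  [2 reads]
#5 VA=0x1A1213A (r,kernel):
  L0 @0x2B[13] → 0x48007  P=1,RW=1,US=1,PS=0
  L1 @0x48[18] → 0x4B007  P=1,RW=1,US=1,PS=0
  ⇒ phys 0x4B13A  [2 reads]
#6 VA=0x3213B78 (r,kernel):
  TLB hit vpn=0x3213 → PA=0x3FB78

Entries read for #0: 2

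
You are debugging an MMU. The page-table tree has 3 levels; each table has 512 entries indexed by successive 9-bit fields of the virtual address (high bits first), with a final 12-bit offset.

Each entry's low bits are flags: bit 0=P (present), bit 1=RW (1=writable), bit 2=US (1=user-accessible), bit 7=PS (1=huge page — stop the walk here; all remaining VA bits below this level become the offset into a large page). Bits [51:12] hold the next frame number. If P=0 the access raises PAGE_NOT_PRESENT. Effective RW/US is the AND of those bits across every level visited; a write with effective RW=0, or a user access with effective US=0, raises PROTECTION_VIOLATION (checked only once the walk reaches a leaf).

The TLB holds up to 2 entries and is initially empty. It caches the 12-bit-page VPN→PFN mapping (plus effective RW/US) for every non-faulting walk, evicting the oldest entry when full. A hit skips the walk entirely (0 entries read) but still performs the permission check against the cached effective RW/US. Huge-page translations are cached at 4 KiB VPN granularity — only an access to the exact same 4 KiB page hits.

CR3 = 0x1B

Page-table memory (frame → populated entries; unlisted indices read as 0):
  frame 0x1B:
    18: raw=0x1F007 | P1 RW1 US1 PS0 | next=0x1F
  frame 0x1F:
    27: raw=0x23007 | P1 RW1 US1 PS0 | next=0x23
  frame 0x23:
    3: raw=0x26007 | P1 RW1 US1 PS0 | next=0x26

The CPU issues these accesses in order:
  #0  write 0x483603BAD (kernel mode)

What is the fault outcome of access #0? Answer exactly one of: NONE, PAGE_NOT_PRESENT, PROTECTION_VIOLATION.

Per-access translation:
#0 VA=0x483603BAD (w,kernel):
  lvl0: tbl 0x1B, slot 18 ⇒ 0x1F007 (P1/RW1/US1/PS0)
  lvl1: tbl 0x1F, slot 27 ⇒ 0x23007 (P1/RW1/US1/PS0)
  lvl2: tbl 0x23, slot 3 ⇒ 0x26007 (P1/RW1/US1/PS0)
  ✓ 0x26BAD  — 3 lookups

Access #0 fault: NONE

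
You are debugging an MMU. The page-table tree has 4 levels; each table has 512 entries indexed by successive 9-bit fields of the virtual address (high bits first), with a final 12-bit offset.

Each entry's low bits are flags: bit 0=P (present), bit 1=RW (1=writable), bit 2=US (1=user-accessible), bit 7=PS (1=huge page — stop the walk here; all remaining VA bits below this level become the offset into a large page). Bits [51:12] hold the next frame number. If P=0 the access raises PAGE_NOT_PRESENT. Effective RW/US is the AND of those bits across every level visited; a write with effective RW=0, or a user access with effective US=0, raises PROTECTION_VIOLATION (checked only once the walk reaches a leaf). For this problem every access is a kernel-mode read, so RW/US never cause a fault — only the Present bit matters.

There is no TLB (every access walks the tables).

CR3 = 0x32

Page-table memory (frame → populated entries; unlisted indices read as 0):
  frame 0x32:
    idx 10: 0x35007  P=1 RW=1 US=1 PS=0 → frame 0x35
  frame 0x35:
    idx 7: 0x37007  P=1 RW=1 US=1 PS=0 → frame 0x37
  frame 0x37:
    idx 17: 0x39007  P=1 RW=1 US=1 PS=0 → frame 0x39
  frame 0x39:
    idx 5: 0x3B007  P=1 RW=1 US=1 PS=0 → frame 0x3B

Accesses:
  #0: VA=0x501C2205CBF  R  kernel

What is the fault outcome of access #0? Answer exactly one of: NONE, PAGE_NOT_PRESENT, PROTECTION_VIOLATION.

Walk each access:
#0 VA=0x501C2205CBF (r,kernel):
  L0 @0x32[10] → 0x35007  P=1,RW=1,US=1,PS=0
  L1 @0x35[7] → 0x37007  P=1,RW=1,US=1,PS=0
  L2 @0x37[17] → 0x39007  P=1,RW=1,US=1,PS=0
  L3 @0x39[5] → 0x3B007  P=1,RW=1,US=1,PS=0
  → PA=0x3BCBF  (4 entries read)

Access #0 fault: NONE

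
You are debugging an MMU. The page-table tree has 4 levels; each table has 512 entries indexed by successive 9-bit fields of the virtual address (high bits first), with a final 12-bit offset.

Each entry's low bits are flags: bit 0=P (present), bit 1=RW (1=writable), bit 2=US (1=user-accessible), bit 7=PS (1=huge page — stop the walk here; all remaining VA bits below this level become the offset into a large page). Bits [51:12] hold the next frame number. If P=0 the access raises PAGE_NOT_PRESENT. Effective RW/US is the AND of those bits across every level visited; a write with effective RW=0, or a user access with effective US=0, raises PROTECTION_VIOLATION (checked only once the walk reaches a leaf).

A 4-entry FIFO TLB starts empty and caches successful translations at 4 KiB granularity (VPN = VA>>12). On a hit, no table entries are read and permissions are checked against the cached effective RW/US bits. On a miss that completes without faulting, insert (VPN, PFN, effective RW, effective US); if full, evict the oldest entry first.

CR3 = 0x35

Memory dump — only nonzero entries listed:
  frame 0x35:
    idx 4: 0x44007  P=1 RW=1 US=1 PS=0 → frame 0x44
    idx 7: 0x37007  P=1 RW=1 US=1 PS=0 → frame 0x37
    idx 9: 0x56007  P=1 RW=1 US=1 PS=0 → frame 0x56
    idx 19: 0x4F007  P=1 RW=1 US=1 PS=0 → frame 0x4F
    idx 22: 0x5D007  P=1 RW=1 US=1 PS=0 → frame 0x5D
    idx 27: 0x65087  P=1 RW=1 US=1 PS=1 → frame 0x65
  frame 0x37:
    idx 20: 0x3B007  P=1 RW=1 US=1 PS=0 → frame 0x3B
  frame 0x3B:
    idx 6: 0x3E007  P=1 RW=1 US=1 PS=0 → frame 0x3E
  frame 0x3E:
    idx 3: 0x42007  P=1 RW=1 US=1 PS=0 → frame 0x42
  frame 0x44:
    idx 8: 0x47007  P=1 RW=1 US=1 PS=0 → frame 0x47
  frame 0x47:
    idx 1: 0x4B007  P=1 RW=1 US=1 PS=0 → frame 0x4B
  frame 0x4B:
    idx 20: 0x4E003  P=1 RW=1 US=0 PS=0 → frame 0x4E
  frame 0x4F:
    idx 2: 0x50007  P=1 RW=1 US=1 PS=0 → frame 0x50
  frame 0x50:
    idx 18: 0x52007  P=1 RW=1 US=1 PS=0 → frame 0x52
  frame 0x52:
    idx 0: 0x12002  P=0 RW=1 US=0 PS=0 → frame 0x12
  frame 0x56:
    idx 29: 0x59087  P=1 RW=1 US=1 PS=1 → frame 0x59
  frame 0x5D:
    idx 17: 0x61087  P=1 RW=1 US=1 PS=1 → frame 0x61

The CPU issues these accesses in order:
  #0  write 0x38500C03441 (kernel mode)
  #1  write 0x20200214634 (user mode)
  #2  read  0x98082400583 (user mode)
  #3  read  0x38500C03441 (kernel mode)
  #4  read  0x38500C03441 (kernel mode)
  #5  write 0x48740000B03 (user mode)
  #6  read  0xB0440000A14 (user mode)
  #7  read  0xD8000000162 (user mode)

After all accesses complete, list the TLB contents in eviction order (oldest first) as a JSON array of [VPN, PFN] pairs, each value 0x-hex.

Walk each access:
#0 VA=0x38500C03441 (w,kernel):
  lvl0: tbl 0x35, slot 7 ⇒ 0x37007 (P1/RW1/US1/PS0)
  lvl1: tbl 0x37, slot 20 ⇒ 0x3B007 (P1/RW1/US1/PS0)
  lvl2: tbl 0x3B, slot 6 ⇒ 0x3E007 (P1/RW1/US1/PS0)
  lvl3: tbl 0x3E, slot 3 ⇒ 0x42007 (P1/RW1/US1/PS0)
  → PA=0x42441  (4 entries read)
#1 VA=0x20200214634 (w,user):
  lvl0: tbl 0x35, slot 4 ⇒ 0x44007 (P1/RW1/US1/PS0)
  lvl1: tbl 0x44, slot 8 ⇒ 0x47007 (P1/RW1/US1/PS0)
  lvl2: tbl 0x47, slot 1 ⇒ 0x4B007 (P1/RW1/US1/PS0)
  lvl3: tbl 0x4B, slot 20 ⇒ 0x4E003 (P1/RW1/US0/PS0)
  ✗ PROTECTION_VIOLATION  [4 reads]
#2 VA=0x98082400583 (r,user):
  lvl0: tbl 0x35, slot 19 ⇒ 0x4F007 (P1/RW1/US1/PS0)
  lvl1: tbl 0x4F, slot 2 ⇒ 0x50007 (P1/RW1/US1/PS0)
  lvl2: tbl 0x50, slot 18 ⇒ 0x52007 (P1/RW1/US1/PS0)
  lvl3: tbl 0x52, slot 0 ⇒ 0x12002 (P0/RW1/US0/PS0)
  ✗ PAGE_NOT_PRESENT  [4 reads]
#3 VA=0x38500C03441 (r,kernel):
  TLB hit vpn=0x38500C03 → PA=0x42441
#4 VA=0x38500C03441 (r,kernel):
  TLB hit vpn=0x38500C03 → PA=0x42441
#5 VA=0x48740000B03 (w,user):
  lvl0: tbl 0x35, slot 9 ⇒ 0x56007 (P1/RW1/US1/PS0)
  lvl1: tbl 0x56, slot 29 ⇒ 0x59087 (P1/RW1/US1/PS1)
  → PA=0x59B03 (huge @L1)  (2 entries read)
#6 VA=0xB0440000A14 (r,user):
  lvl0: tbl 0x35, slot 22 ⇒ 0x5D007 (P1/RW1/US1/PS0)
  lvl1: tbl 0x5D, slot 17 ⇒ 0x61087 (P1/RW1/US1/PS1)
  → PA=0x61A14 (huge @L1)  (2 entries read)
#7 VA=0xD8000000162 (r,user):
  lvl0: tbl 0x35, slot 27 ⇒ 0x65087 (P1/RW1/US1/PS1)
  → PA=0x65162 (huge @L0)  (1 entries read)

TLB: [["0x38500C03", "0x42"], ["0x48740000", "0x59"], ["0xB0440000", "0x61"], ["0xD8000000", "0x65"]]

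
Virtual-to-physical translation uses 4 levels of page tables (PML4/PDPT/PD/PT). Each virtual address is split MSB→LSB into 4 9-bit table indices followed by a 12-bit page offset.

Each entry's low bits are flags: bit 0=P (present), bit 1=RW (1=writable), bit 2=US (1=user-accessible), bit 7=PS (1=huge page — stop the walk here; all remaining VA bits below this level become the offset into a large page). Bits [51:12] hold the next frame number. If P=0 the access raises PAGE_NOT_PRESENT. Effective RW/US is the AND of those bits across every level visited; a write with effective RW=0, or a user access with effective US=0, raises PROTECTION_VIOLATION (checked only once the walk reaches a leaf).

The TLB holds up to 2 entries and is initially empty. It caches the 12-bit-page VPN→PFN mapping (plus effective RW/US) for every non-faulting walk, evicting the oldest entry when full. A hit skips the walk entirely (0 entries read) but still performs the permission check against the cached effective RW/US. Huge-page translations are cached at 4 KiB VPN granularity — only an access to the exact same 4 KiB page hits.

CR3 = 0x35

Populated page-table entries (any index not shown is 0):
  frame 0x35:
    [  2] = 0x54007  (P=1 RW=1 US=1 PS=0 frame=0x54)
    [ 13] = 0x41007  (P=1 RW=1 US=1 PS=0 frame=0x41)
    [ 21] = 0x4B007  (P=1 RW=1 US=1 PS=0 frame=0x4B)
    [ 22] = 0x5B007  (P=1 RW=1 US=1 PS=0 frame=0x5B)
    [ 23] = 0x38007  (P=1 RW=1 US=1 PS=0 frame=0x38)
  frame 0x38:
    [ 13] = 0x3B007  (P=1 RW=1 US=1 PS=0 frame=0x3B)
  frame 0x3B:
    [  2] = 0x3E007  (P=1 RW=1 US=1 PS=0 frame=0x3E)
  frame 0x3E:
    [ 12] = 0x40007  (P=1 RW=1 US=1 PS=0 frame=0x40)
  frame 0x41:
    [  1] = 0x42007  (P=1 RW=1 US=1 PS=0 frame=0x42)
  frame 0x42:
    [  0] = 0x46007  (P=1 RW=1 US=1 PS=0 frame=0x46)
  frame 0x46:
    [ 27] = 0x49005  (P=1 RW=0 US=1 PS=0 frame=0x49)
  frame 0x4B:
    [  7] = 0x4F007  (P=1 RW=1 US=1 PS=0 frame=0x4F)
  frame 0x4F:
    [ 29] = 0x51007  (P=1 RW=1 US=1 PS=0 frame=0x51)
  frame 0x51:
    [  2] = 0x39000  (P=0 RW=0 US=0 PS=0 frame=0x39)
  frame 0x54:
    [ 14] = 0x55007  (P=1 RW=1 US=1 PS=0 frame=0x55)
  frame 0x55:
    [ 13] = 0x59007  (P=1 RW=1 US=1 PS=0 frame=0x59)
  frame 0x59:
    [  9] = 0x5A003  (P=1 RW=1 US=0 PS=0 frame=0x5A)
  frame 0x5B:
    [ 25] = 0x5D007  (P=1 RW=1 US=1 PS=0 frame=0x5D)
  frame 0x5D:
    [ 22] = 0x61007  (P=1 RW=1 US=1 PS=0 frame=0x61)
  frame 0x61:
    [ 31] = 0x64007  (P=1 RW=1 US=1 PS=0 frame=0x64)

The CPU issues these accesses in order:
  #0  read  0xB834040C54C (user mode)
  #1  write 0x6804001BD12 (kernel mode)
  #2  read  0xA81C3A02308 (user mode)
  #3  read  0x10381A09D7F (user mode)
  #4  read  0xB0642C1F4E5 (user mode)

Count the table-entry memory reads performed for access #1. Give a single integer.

Per-access translation:
#0 VA=0xB834040C54C (r,user):
  L0 @0x35[23] → 0x38007  P=1,RW=1,US=1,PS=0
  L1 @0x38[13] → 0x3B007  P=1,RW=1,US=1,PS=0
  L2 @0x3B[2] → 0x3E007  P=1,RW=1,US=1,PS=0
  L3 @0x3E[12] → 0x40007  P=1,RW=1,US=1,PS=0
  ⇒ phys 0x4054C  [4 reads]
#1 VA=0x6804001BD12 (w,kernel):
  L0 @0x35[13] → 0x41007  P=1,RW=1,US=1,PS=0
  L1 @0x41[1] → 0x42007  P=1,RW=1,US=1,PS=0
  L2 @0x42[0] → 0x46007  P=1,RW=1,US=1,PS=0
  L3 @0x46[27] → 0x49005  P=1,RW=0,US=1,PS=0
  ✗ PROTECTION_VIOLATION  [4 reads]
#2 VA=0xA81C3A02308 (r,user):
  L0 @0x35[21] → 0x4B007  P=1,RW=1,US=1,PS=0
  L1 @0x4B[7] → 0x4F007  P=1,RW=1,US=1,PS=0
  L2 @0x4F[29] → 0x51007  P=1,RW=1,US=1,PS=0
  L3 @0x51[2] → 0x39000  P=0,RW=0,US=0,PS=0
  ✗ PAGE_NOT_PRESENT  [4 reads]
#3 VA=0x10381A09D7F (r,user):
  L0 @0x35[2] → 0x54007  P=1,RW=1,US=1,PS=0
  L1 @0x54[14] → 0x55007  P=1,RW=1,US=1,PS=0
  L2 @0x55[13] → 0x59007  P=1,RW=1,US=1,PS=0
  L3 @0x59[9] → 0x5A003  P=1,RW=1,US=0,PS=0
  ✗ PROTECTION_VIOLATION  [4 reads]
#4 VA=0xB0642C1F4E5 (r,user):
  L0 @0x35[22] → 0x5B007  P=1,RW=1,US=1,PS=0
  L1 @0x5B[25] → 0x5D007  P=1,RW=1,US=1,PS=0
  L2 @0x5D[22] → 0x61007  P=1,RW=1,US=1,PS=0
  L3 @0x61[31] → 0x64007  P=1,RW=1,US=1,PS=0
  ⇒ phys 0x644E5  [4 reads]

Entries read for #1: 4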